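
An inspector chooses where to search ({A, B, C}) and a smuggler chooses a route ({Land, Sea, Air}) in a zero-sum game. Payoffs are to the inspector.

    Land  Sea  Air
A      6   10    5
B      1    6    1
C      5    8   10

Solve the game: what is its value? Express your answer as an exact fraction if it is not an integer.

Row minima: A → 5, B → 1, C → 5; maximin = 5.
Column maxima: Land → 6, Sea → 10, Air → 10; minimax = 6.
5 ≠ 6, so there is no saddle point; optimal play is mixed.
B is strictly dominated by A, so the inspector never plays it.
Sea is strictly dominated by Land (it gives the inspector strictly more in every row), so the smuggler never plays it.
On the remaining 2×2 (A, C vs Land, Air):
Let the inspector play A with probability p. Expected payoff against Land: 6p + 5(1−p) = p + 5; against Air: 5p + 10(1−p) = −5p + 10.
Setting these equal: p + 5 = −5p + 10 ⇒ 6p = 5 ⇒ p = 5/6, and the value is (1)·(5/6) + 5 = 35/6.
For the smuggler: with q = P(Land), equating A's and C's payoffs gives q + 5 = −5q + 10 ⇒ q = 5/6.

35/6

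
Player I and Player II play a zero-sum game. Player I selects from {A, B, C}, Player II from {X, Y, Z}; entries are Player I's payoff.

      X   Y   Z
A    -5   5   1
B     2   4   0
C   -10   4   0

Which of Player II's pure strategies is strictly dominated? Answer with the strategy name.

Y

X holds Player I's payoff strictly below Y in every row: -5 < 5, 2 < 4, -10 < 4.
So Y is strictly dominated for Player II.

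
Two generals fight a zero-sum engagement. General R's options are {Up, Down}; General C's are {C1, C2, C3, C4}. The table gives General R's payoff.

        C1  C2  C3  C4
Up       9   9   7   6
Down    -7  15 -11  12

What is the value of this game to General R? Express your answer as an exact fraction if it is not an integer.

Row minima: Up → 6, Down → -11; maximin = 6.
Column maxima: C1 → 9, C2 → 15, C3 → 7, C4 → 12; minimax = 7.
6 ≠ 7, so there is no saddle point; optimal play is mixed.
C1 is strictly dominated by C3 (it gives General R strictly more in every row), so General C never plays it.
C2 is strictly dominated by C3 (it gives General R strictly more in every row), so General C never plays it.
On the remaining 2×2 (Up, Down vs C3, C4):
Let General R play Up with probability p. Expected payoff against C3: 7p + (-11)(1−p) = 18p − 11; against C4: 6p + 12(1−p) = −6p + 12.
Setting these equal: 18p − 11 = −6p + 12 ⇒ 24p = 23 ⇒ p = 23/24, and the value is (18)·(23/24) − 11 = 25/4.
For General C: with q = P(C3), equating Up's and Down's payoffs gives q + 6 = −23q + 12 ⇒ q = 1/4.

25/4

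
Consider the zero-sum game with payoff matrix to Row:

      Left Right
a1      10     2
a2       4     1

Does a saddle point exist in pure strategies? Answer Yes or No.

Row minima: a1 → 2, a2 → 1; maximin = 2.
Column maxima: Left → 10, Right → 2; minimax = 2.
maximin = minimax = 2, so a saddle point exists.

Yes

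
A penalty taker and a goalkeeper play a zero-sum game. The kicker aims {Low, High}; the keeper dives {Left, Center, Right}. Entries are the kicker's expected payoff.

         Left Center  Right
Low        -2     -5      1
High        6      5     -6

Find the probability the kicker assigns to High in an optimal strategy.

6/17

Row minima: Low → -5, High → -6; maximin = -5.
Column maxima: Left → 6, Center → 5, Right → 1; minimax = 1.
-5 ≠ 1, so there is no saddle point; optimal play is mixed.
Left is strictly dominated by Center (it gives the kicker strictly more in every row), so the keeper never plays it.
On the remaining 2×2 (Low, High vs Center, Right):
Let the kicker play Low with probability p. Expected payoff against Center: (-5)p + 5(1−p) = −10p + 5; against Right: 1p + (-6)(1−p) = 7p − 6.
Setting these equal: −10p + 5 = 7p − 6 ⇒ −17p = -11 ⇒ p = 11/17, and the value is (-10)·(11/17) + 5 = -25/17.
For the keeper: with q = P(Center), equating Low's and High's payoffs gives −6q + 1 = 11q − 6 ⇒ q = 7/17.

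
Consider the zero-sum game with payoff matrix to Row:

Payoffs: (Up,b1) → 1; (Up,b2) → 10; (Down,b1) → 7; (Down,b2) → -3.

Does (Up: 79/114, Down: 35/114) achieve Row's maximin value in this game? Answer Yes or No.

Against b1 this mix gives (79/114)·1 + (35/114)·7 = 54/19.
Against b2 this mix gives (79/114)·10 + (35/114)·(-3) = 685/114.
Column will play b1, holding Row to 54/19. Shifting weight toward the row that does better against b1 would raise this floor (the equalizing mix achieves 73/19 against both b1 and b2), so the proposed strategy is not optimal.

No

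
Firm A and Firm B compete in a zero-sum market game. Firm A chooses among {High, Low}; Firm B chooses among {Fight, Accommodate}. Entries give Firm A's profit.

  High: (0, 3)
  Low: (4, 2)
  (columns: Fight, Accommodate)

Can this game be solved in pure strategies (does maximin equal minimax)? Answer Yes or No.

Row minima: High → 0, Low → 2; maximin = 2.
Column maxima: Fight → 4, Accommodate → 3; minimax = 3.
2 ≠ 3, so no pure-strategy equilibrium exists.

No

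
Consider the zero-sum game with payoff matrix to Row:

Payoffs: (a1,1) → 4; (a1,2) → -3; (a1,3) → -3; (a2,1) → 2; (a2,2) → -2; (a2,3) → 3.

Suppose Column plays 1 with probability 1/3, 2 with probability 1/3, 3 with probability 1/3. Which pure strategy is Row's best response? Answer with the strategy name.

a2

Expected payoff of a1: (1/3)·4 + (1/3)·(-3) + (1/3)·(-3) = -2/3.
Expected payoff of a2: (1/3)·2 + (1/3)·(-2) + (1/3)·3 = 1.
The largest is 1, so Row's best response is a2.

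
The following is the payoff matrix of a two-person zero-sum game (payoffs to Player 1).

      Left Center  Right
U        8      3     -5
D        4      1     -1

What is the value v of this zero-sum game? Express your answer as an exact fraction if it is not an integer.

-1

Row minima: U → -5, D → -1; maximin = -1.
Column maxima: Left → 8, Center → 3, Right → -1; minimax = -1.
Since maximin = minimax = -1, there is a saddle point and the value is -1.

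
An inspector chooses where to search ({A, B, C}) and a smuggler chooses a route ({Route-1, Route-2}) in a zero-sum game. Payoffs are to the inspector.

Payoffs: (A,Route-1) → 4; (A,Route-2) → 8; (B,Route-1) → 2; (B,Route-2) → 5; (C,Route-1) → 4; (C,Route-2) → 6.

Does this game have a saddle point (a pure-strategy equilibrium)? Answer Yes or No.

Yes

Row minima: A → 4, B → 2, C → 4; maximin = 4.
Column maxima: Route-1 → 4, Route-2 → 8; minimax = 4.
maximin = minimax = 4, so a saddle point exists.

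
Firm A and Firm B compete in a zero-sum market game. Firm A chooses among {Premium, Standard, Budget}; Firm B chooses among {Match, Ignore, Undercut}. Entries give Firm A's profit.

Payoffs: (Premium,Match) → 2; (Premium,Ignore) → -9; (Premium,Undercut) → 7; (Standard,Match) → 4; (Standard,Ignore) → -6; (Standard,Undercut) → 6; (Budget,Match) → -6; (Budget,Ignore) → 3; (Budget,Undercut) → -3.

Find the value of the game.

Row minima: Premium → -9, Standard → -6, Budget → -6; maximin = -6.
Column maxima: Match → 4, Ignore → 3, Undercut → 7; minimax = 3.
-6 ≠ 3, so there is no saddle point; optimal play is mixed.
Undercut is strictly dominated by Match (it gives Firm A strictly more in every row), so Firm B never plays it.
With Undercut eliminated, Premium is strictly dominated by Standard (Standard gives Firm A strictly more in every remaining column), so Firm A never plays it.
On the remaining 2×2 (Standard, Budget vs Match, Ignore):
Let Firm A play Standard with probability p. Expected payoff against Match: 4p + (-6)(1−p) = 10p − 6; against Ignore: (-6)p + 3(1−p) = −9p + 3.
Setting these equal: 10p − 6 = −9p + 3 ⇒ 19p = 9 ⇒ p = 9/19, and the value is (10)·(9/19) − 6 = -24/19.
For Firm B: with q = P(Match), equating Standard's and Budget's payoffs gives 10q − 6 = −9q + 3 ⇒ q = 9/19.

-24/19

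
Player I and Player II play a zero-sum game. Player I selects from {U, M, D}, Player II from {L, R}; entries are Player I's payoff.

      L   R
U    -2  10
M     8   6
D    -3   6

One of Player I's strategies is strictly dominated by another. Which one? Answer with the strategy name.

D

U gives a strictly higher payoff than D against every column: -2 > -3, 10 > 6.
So D is strictly dominated and Player I never plays it.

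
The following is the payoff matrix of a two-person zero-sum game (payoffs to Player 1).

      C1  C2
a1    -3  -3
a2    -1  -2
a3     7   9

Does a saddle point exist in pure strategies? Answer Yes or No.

Row minima: a1 → -3, a2 → -2, a3 → 7; maximin = 7.
Column maxima: C1 → 7, C2 → 9; minimax = 7.
maximin = minimax = 7, so a saddle point exists.

Yes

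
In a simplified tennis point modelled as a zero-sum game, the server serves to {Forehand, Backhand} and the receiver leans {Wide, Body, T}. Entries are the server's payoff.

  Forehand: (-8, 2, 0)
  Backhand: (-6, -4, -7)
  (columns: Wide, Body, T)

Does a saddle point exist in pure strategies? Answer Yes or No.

No

Row minima: Forehand → -8, Backhand → -7; maximin = -7.
Column maxima: Wide → -6, Body → 2, T → 0; minimax = -6.
-7 ≠ -6, so no pure-strategy equilibrium exists.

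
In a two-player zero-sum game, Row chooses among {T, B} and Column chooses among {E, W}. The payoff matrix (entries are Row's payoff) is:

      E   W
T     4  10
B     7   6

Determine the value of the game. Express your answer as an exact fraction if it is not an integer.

Row minima: T → 4, B → 6; maximin = 6.
Column maxima: E → 7, W → 10; minimax = 7.
6 ≠ 7, so there is no saddle point; optimal play is mixed.
Let Row play T with probability p. Expected payoff against E: 4p + 7(1−p) = −3p + 7; against W: 10p + 6(1−p) = 4p + 6.
Setting these equal: −3p + 7 = 4p + 6 ⇒ −7p = -1 ⇒ p = 1/7, and the value is (-3)·(1/7) + 7 = 46/7.
For Column: with q = P(E), equating T's and B's payoffs gives −6q + 10 = q + 6 ⇒ q = 4/7.

46/7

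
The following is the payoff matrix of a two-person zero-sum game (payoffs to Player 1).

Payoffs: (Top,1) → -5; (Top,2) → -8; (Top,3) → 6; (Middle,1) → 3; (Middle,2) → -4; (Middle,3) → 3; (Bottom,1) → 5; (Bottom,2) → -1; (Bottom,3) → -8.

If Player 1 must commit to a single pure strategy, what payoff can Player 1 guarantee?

-4

Row minima: Top → -8, Middle → -4, Bottom → -8.
The best of these is -4.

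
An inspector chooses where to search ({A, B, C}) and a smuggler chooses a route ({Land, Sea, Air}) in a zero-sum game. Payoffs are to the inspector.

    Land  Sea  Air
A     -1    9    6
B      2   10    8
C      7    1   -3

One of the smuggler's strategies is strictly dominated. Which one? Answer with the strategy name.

Sea

Air holds the inspector's payoff strictly below Sea in every row: 6 < 9, 8 < 10, -3 < 1.
So Sea is strictly dominated for the smuggler.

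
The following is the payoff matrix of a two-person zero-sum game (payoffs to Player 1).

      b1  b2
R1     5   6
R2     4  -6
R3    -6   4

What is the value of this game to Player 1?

Row minima: R1 → 5, R2 → -6, R3 → -6; maximin = 5.
Column maxima: b1 → 5, b2 → 6; minimax = 5.
Since maximin = minimax = 5, there is a saddle point and the value is 5.

5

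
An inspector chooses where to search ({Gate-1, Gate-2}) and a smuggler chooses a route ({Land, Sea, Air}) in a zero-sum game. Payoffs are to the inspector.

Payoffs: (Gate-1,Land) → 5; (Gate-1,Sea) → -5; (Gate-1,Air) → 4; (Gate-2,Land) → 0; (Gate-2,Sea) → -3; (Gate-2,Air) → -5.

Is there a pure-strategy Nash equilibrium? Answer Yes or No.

No

Row minima: Gate-1 → -5, Gate-2 → -5; maximin = -5.
Column maxima: Land → 5, Sea → -3, Air → 4; minimax = -3.
-5 ≠ -3, so no pure-strategy equilibrium exists.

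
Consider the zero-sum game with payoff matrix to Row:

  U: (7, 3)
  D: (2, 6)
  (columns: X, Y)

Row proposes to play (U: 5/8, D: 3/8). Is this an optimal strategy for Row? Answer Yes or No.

No

Against X this mix gives (5/8)·7 + (3/8)·2 = 41/8.
Against Y this mix gives (5/8)·3 + (3/8)·6 = 33/8.
Column will play Y, holding Row to 33/8. Shifting weight toward the row that does better against Y would raise this floor (the equalizing mix achieves 9/2 against both Y and X), so the proposed strategy is not optimal.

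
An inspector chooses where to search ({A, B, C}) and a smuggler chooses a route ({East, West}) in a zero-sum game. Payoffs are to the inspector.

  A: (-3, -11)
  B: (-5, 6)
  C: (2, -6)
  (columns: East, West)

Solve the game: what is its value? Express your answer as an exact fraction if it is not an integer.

Row minima: A → -11, B → -5, C → -6; maximin = -5.
Column maxima: East → 2, West → 6; minimax = 2.
-5 ≠ 2, so there is no saddle point; optimal play is mixed.
A is strictly dominated by C, so the inspector never plays it.
On the remaining 2×2 (B, C vs East, West):
Let the inspector play B with probability p. Expected payoff against East: (-5)p + 2(1−p) = −7p + 2; against West: 6p + (-6)(1−p) = 12p − 6.
Setting these equal: −7p + 2 = 12p − 6 ⇒ −19p = -8 ⇒ p = 8/19, and the value is (-7)·(8/19) + 2 = -18/19.
For the smuggler: with q = P(East), equating B's and C's payoffs gives −11q + 6 = 8q − 6 ⇒ q = 12/19.

-18/19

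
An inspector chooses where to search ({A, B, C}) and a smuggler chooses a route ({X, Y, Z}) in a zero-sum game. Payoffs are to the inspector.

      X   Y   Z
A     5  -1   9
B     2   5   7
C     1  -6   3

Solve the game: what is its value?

Row minima: A → -1, B → 2, C → -6; maximin = 2.
Column maxima: X → 5, Y → 5, Z → 9; minimax = 5.
2 ≠ 5, so there is no saddle point; optimal play is mixed.
C is strictly dominated by A, so the inspector never plays it.
Z is strictly dominated by X (it gives the inspector strictly more in every row), so the smuggler never plays it.
On the remaining 2×2 (A, B vs X, Y):
Let the inspector play A with probability p. Expected payoff against X: 5p + 2(1−p) = 3p + 2; against Y: (-1)p + 5(1−p) = −6p + 5.
Setting these equal: 3p + 2 = −6p + 5 ⇒ 9p = 3 ⇒ p = 1/3, and the value is (3)·(1/3) + 2 = 3.
For the smuggler: with q = P(X), equating A's and B's payoffs gives 6q − 1 = −3q + 5 ⇒ q = 2/3.

3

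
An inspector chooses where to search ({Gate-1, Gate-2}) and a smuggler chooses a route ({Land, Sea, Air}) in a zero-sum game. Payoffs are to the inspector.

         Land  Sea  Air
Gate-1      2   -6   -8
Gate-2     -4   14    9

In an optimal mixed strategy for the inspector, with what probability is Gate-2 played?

Row minima: Gate-1 → -8, Gate-2 → -4; maximin = -4.
Column maxima: Land → 2, Sea → 14, Air → 9; minimax = 2.
-4 ≠ 2, so there is no saddle point; optimal play is mixed.
Sea is strictly dominated by Air (it gives the inspector strictly more in every row), so the smuggler never plays it.
On the remaining 2×2 (Gate-1, Gate-2 vs Land, Air):
Let the inspector play Gate-1 with probability p. Expected payoff against Land: 2p + (-4)(1−p) = 6p − 4; against Air: (-8)p + 9(1−p) = −17p + 9.
Setting these equal: 6p − 4 = −17p + 9 ⇒ 23p = 13 ⇒ p = 13/23, and the value is (6)·(13/23) − 4 = -14/23.
For the smuggler: with q = P(Land), equating Gate-1's and Gate-2's payoffs gives 10q − 8 = −13q + 9 ⇒ q = 17/23.

10/23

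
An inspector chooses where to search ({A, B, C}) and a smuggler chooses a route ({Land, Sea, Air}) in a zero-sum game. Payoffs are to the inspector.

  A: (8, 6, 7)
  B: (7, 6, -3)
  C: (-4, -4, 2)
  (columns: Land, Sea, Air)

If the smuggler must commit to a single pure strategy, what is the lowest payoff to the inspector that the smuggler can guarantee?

6

Column maxima: Land → 8, Sea → 6, Air → 7.
The smallest of these is 6.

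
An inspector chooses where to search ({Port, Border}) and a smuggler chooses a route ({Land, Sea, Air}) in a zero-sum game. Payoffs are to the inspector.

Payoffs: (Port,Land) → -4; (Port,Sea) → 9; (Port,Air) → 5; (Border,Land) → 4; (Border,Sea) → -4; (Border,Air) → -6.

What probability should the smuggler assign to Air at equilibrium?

Row minima: Port → -4, Border → -6; maximin = -4.
Column maxima: Land → 4, Sea → 9, Air → 5; minimax = 4.
-4 ≠ 4, so there is no saddle point; optimal play is mixed.
Sea is strictly dominated by Air (it gives the inspector strictly more in every row), so the smuggler never plays it.
On the remaining 2×2 (Port, Border vs Land, Air):
Let the inspector play Port with probability p. Expected payoff against Land: (-4)p + 4(1−p) = −8p + 4; against Air: 5p + (-6)(1−p) = 11p − 6.
Setting these equal: −8p + 4 = 11p − 6 ⇒ −19p = -10 ⇒ p = 10/19, and the value is (-8)·(10/19) + 4 = -4/19.
For the smuggler: with q = P(Land), equating Port's and Border's payoffs gives −9q + 5 = 10q − 6 ⇒ q = 11/19.

8/19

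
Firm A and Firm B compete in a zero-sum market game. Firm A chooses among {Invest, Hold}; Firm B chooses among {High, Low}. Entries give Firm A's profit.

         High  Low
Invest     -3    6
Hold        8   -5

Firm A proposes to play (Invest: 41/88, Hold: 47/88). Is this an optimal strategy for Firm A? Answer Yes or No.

No

Against High this mix gives (41/88)·(-3) + (47/88)·8 = 23/8.
Against Low this mix gives (41/88)·6 + (47/88)·(-5) = 1/8.
Firm B will play Low, holding Firm A to 1/8. Shifting weight toward the row that does better against Low would raise this floor (the equalizing mix achieves 3/2 against both Low and High), so the proposed strategy is not optimal.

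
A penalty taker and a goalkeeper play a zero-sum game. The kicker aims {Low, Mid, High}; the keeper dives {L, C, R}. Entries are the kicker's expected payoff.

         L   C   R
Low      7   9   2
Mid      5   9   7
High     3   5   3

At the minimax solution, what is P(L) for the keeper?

5/7

Row minima: Low → 2, Mid → 5, High → 3; maximin = 5.
Column maxima: L → 7, C → 9, R → 7; minimax = 7.
5 ≠ 7, so there is no saddle point; optimal play is mixed.
High is strictly dominated by Mid, so the kicker never plays it.
C is strictly dominated by L (it gives the kicker strictly more in every row), so the keeper never plays it.
On the remaining 2×2 (Low, Mid vs L, R):
Let the kicker play Low with probability p. Expected payoff against L: 7p + 5(1−p) = 2p + 5; against R: 2p + 7(1−p) = −5p + 7.
Setting these equal: 2p + 5 = −5p + 7 ⇒ 7p = 2 ⇒ p = 2/7, and the value is (2)·(2/7) + 5 = 39/7.
For the keeper: with q = P(L), equating Low's and Mid's payoffs gives 5q + 2 = −2q + 7 ⇒ q = 5/7.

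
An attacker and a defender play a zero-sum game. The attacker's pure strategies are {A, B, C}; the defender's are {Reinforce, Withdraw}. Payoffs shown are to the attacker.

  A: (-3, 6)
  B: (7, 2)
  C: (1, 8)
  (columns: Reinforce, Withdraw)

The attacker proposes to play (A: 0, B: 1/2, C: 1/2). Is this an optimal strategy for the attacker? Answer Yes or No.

No

Against Reinforce this mix gives (1/2)·7 + (1/2)·1 = 4.
Against Withdraw this mix gives (1/2)·2 + (1/2)·8 = 5.
The defender will play Reinforce, holding the attacker to 4. Shifting weight toward the row that does better against Reinforce would raise this floor (the equalizing mix achieves 9/2 against both Reinforce and Withdraw), so the proposed strategy is not optimal.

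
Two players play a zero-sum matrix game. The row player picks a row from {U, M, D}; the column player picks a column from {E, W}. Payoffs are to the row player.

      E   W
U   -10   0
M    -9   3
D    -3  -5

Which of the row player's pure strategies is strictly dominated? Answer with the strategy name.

U

M gives a strictly higher payoff than U against every column: -9 > -10, 3 > 0.
So U is strictly dominated and the row player never plays it.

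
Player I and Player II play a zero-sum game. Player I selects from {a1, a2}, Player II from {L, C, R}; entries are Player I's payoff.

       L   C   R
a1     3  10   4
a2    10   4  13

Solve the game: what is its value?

88/13

Row minima: a1 → 3, a2 → 4; maximin = 4.
Column maxima: L → 10, C → 10, R → 13; minimax = 10.
4 ≠ 10, so there is no saddle point; optimal play is mixed.
R is strictly dominated by L (it gives Player I strictly more in every row), so Player II never plays it.
On the remaining 2×2 (a1, a2 vs L, C):
Let Player I play a1 with probability p. Expected payoff against L: 3p + 10(1−p) = −7p + 10; against C: 10p + 4(1−p) = 6p + 4.
Setting these equal: −7p + 10 = 6p + 4 ⇒ −13p = -6 ⇒ p = 6/13, and the value is (-7)·(6/13) + 10 = 88/13.
For Player II: with q = P(L), equating a1's and a2's payoffs gives −7q + 10 = 6q + 4 ⇒ q = 6/13.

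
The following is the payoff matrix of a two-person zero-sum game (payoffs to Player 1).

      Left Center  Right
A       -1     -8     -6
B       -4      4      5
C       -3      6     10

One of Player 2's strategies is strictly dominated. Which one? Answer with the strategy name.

Right

Center holds Player 1's payoff strictly below Right in every row: -8 < -6, 4 < 5, 6 < 10.
So Right is strictly dominated for Player 2.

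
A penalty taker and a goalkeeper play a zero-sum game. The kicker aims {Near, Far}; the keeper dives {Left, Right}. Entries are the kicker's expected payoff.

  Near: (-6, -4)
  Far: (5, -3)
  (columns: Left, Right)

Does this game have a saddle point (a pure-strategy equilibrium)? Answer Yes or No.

Yes

Row minima: Near → -6, Far → -3; maximin = -3.
Column maxima: Left → 5, Right → -3; minimax = -3.
maximin = minimax = -3, so a saddle point exists.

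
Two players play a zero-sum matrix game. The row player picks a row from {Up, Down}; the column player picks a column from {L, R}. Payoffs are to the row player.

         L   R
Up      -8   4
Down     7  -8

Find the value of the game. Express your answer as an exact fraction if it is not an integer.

-4/3

Row minima: Up → -8, Down → -8; maximin = -8.
Column maxima: L → 7, R → 4; minimax = 4.
-8 ≠ 4, so there is no saddle point; optimal play is mixed.
Let the row player play Up with probability p. Expected payoff against L: (-8)p + 7(1−p) = −15p + 7; against R: 4p + (-8)(1−p) = 12p − 8.
Setting these equal: −15p + 7 = 12p − 8 ⇒ −27p = -15 ⇒ p = 5/9, and the value is (-15)·(5/9) + 7 = -4/3.
For the column player: with q = P(L), equating Up's and Down's payoffs gives −12q + 4 = 15q − 8 ⇒ q = 4/9.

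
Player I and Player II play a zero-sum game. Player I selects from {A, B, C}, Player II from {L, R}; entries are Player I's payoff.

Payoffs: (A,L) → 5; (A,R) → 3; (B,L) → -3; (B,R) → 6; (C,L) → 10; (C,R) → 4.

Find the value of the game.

Row minima: A → 3, B → -3, C → 4; maximin = 4.
Column maxima: L → 10, R → 6; minimax = 6.
4 ≠ 6, so there is no saddle point; optimal play is mixed.
A is strictly dominated by C, so Player I never plays it.
On the remaining 2×2 (B, C vs L, R):
Let Player I play B with probability p. Expected payoff against L: (-3)p + 10(1−p) = −13p + 10; against R: 6p + 4(1−p) = 2p + 4.
Setting these equal: −13p + 10 = 2p + 4 ⇒ −15p = -6 ⇒ p = 2/5, and the value is (-13)·(2/5) + 10 = 24/5.
For Player II: with q = P(L), equating B's and C's payoffs gives −9q + 6 = 6q + 4 ⇒ q = 2/15.

24/5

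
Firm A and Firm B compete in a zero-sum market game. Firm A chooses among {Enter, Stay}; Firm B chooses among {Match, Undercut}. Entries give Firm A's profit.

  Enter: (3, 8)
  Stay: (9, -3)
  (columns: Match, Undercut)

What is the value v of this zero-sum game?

Row minima: Enter → 3, Stay → -3; maximin = 3.
Column maxima: Match → 9, Undercut → 8; minimax = 8.
3 ≠ 8, so there is no saddle point; optimal play is mixed.
Let Firm A play Enter with probability p. Expected payoff against Match: 3p + 9(1−p) = −6p + 9; against Undercut: 8p + (-3)(1−p) = 11p − 3.
Setting these equal: −6p + 9 = 11p − 3 ⇒ −17p = -12 ⇒ p = 12/17, and the value is (-6)·(12/17) + 9 = 81/17.
For Firm B: with q = P(Match), equating Enter's and Stay's payoffs gives −5q + 8 = 12q − 3 ⇒ q = 11/17.

81/17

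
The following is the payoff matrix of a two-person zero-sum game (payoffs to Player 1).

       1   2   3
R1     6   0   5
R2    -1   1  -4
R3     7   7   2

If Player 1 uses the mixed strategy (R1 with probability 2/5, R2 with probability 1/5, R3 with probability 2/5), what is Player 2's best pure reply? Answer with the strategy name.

If Player 2 plays 1, Player 1's expected payoff is (2/5)·6 + (1/5)·(-1) + (2/5)·7 = 5.
If Player 2 plays 2, Player 1's expected payoff is (2/5)·0 + (1/5)·1 + (2/5)·7 = 3.
If Player 2 plays 3, Player 1's expected payoff is (2/5)·5 + (1/5)·(-4) + (2/5)·2 = 2.
Player 2 minimizes Player 1's payoff; the smallest is 2, so the best response is 3.

3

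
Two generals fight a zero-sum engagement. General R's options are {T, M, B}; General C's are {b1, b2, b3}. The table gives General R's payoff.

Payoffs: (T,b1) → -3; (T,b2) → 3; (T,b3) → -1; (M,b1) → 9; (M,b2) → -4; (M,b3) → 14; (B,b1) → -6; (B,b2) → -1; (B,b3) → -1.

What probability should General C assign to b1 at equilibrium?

7/19

Row minima: T → -3, M → -4, B → -6; maximin = -3.
Column maxima: b1 → 9, b2 → 3, b3 → 14; minimax = 3.
-3 ≠ 3, so there is no saddle point; optimal play is mixed.
b3 is strictly dominated by b1 (it gives General R strictly more in every row), so General C never plays it.
With b3 eliminated, B is strictly dominated by T (T gives General R strictly more in every remaining column), so General R never plays it.
On the remaining 2×2 (T, M vs b1, b2):
Let General R play T with probability p. Expected payoff against b1: (-3)p + 9(1−p) = −12p + 9; against b2: 3p + (-4)(1−p) = 7p − 4.
Setting these equal: −12p + 9 = 7p − 4 ⇒ −19p = -13 ⇒ p = 13/19, and the value is (-12)·(13/19) + 9 = 15/19.
For General C: with q = P(b1), equating T's and M's payoffs gives −6q + 3 = 13q − 4 ⇒ q = 7/19.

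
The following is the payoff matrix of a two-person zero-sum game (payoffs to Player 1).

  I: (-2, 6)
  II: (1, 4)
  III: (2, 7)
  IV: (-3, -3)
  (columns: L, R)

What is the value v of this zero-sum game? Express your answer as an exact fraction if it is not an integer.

Row minima: I → -2, II → 1, III → 2, IV → -3; maximin = 2.
Column maxima: L → 2, R → 7; minimax = 2.
Since maximin = minimax = 2, there is a saddle point and the value is 2.

2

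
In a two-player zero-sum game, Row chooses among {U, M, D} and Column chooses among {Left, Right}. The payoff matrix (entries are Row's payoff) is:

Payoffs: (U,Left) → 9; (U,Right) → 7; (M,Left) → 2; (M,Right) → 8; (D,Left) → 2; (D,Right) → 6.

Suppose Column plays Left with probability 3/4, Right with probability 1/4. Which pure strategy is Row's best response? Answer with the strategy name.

U

Expected payoff of U: (3/4)·9 + (1/4)·7 = 17/2.
Expected payoff of M: (3/4)·2 + (1/4)·8 = 7/2.
Expected payoff of D: (3/4)·2 + (1/4)·6 = 3.
The largest is 17/2, so Row's best response is U.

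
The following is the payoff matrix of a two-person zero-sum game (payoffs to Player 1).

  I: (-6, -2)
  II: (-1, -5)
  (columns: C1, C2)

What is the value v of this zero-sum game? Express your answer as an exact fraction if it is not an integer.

-7/2

Row minima: I → -6, II → -5; maximin = -5.
Column maxima: C1 → -1, C2 → -2; minimax = -2.
-5 ≠ -2, so there is no saddle point; optimal play is mixed.
Let Player 1 play I with probability p. Expected payoff against C1: (-6)p + (-1)(1−p) = −5p − 1; against C2: (-2)p + (-5)(1−p) = 3p − 5.
Setting these equal: −5p − 1 = 3p − 5 ⇒ −8p = -4 ⇒ p = 1/2, and the value is (-5)·(1/2) − 1 = -7/2.
For Player 2: with q = P(C1), equating I's and II's payoffs gives −4q − 2 = 4q − 5 ⇒ q = 3/8.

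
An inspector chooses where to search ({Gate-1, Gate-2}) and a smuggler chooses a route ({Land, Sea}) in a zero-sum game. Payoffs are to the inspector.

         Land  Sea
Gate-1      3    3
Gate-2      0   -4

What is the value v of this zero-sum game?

Row minima: Gate-1 → 3, Gate-2 → -4; maximin = 3.
Column maxima: Land → 3, Sea → 3; minimax = 3.
Since maximin = minimax = 3, there is a saddle point and the value is 3.

3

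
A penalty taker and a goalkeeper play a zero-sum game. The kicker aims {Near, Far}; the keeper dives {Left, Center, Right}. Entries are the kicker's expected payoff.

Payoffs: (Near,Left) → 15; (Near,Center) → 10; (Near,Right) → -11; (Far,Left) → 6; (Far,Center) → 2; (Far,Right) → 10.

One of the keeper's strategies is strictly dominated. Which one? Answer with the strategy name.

Center holds the kicker's payoff strictly below Left in every row: 10 < 15, 2 < 6.
So Left is strictly dominated for the keeper.

Left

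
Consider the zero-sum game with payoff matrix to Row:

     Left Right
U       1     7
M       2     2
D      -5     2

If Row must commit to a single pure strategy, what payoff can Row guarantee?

2

Row minima: U → 1, M → 2, D → -5.
The best of these is 2.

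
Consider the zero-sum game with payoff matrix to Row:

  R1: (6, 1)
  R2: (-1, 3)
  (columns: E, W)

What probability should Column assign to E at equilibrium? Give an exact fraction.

Row minima: R1 → 1, R2 → -1; maximin = 1.
Column maxima: E → 6, W → 3; minimax = 3.
1 ≠ 3, so there is no saddle point; optimal play is mixed.
Let Row play R1 with probability p. Expected payoff against E: 6p + (-1)(1−p) = 7p − 1; against W: 1p + 3(1−p) = −2p + 3.
Setting these equal: 7p − 1 = −2p + 3 ⇒ 9p = 4 ⇒ p = 4/9, and the value is (7)·(4/9) − 1 = 19/9.
For Column: with q = P(E), equating R1's and R2's payoffs gives 5q + 1 = −4q + 3 ⇒ q = 2/9.

2/9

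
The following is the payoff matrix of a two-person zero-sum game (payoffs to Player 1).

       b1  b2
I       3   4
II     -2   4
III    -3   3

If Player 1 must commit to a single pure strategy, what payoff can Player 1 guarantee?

3

Row minima: I → 3, II → -2, III → -3.
The best of these is 3.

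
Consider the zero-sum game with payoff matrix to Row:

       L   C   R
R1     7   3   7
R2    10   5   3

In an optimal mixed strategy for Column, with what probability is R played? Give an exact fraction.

1/3

Row minima: R1 → 3, R2 → 3; maximin = 3.
Column maxima: L → 10, C → 5, R → 7; minimax = 5.
3 ≠ 5, so there is no saddle point; optimal play is mixed.
L is strictly dominated by C (it gives Row strictly more in every row), so Column never plays it.
On the remaining 2×2 (R1, R2 vs C, R):
Let Row play R1 with probability p. Expected payoff against C: 3p + 5(1−p) = −2p + 5; against R: 7p + 3(1−p) = 4p + 3.
Setting these equal: −2p + 5 = 4p + 3 ⇒ −6p = -2 ⇒ p = 1/3, and the value is (-2)·(1/3) + 5 = 13/3.
For Column: with q = P(C), equating R1's and R2's payoffs gives −4q + 7 = 2q + 3 ⇒ q = 2/3.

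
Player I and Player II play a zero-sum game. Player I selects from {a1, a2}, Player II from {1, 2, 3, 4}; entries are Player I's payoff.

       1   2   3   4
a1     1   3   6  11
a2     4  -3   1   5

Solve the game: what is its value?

Row minima: a1 → 1, a2 → -3; maximin = 1.
Column maxima: 1 → 4, 2 → 3, 3 → 6, 4 → 11; minimax = 3.
1 ≠ 3, so there is no saddle point; optimal play is mixed.
3 is strictly dominated by 2 (it gives Player I strictly more in every row), so Player II never plays it.
4 is strictly dominated by 1 (it gives Player I strictly more in every row), so Player II never plays it.
On the remaining 2×2 (a1, a2 vs 1, 2):
Let Player I play a1 with probability p. Expected payoff against 1: 1p + 4(1−p) = −3p + 4; against 2: 3p + (-3)(1−p) = 6p − 3.
Setting these equal: −3p + 4 = 6p − 3 ⇒ −9p = -7 ⇒ p = 7/9, and the value is (-3)·(7/9) + 4 = 5/3.
For Player II: with q = P(1), equating a1's and a2's payoffs gives −2q + 3 = 7q − 3 ⇒ q = 2/3.

5/3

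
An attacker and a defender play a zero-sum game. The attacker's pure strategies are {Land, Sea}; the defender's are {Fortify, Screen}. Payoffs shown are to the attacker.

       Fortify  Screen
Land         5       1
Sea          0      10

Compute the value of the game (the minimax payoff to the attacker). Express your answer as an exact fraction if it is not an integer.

25/7

Row minima: Land → 1, Sea → 0; maximin = 1.
Column maxima: Fortify → 5, Screen → 10; minimax = 5.
1 ≠ 5, so there is no saddle point; optimal play is mixed.
Let the attacker play Land with probability p. Expected payoff against Fortify: 5p + 0(1−p) = 5p; against Screen: 1p + 10(1−p) = −9p + 10.
Setting these equal: 5p = −9p + 10 ⇒ 14p = 10 ⇒ p = 5/7, and the value is (5)·(5/7) = 25/7.
For the defender: with q = P(Fortify), equating Land's and Sea's payoffs gives 4q + 1 = −10q + 10 ⇒ q = 9/14.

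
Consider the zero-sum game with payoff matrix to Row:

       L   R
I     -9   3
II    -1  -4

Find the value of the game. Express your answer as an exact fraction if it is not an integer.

-13/5

Row minima: I → -9, II → -4; maximin = -4.
Column maxima: L → -1, R → 3; minimax = -1.
-4 ≠ -1, so there is no saddle point; optimal play is mixed.
Let Row play I with probability p. Expected payoff against L: (-9)p + (-1)(1−p) = −8p − 1; against R: 3p + (-4)(1−p) = 7p − 4.
Setting these equal: −8p − 1 = 7p − 4 ⇒ −15p = -3 ⇒ p = 1/5, and the value is (-8)·(1/5) − 1 = -13/5.
For Column: with q = P(L), equating I's and II's payoffs gives −12q + 3 = 3q − 4 ⇒ q = 7/15.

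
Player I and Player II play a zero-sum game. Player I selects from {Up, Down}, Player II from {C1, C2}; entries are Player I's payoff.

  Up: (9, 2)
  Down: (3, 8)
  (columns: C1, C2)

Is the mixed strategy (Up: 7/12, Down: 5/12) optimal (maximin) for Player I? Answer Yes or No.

Against C1 this mix gives (7/12)·9 + (5/12)·3 = 13/2.
Against C2 this mix gives (7/12)·2 + (5/12)·8 = 9/2.
Player II will play C2, holding Player I to 9/2. Shifting weight toward the row that does better against C2 would raise this floor (the equalizing mix achieves 11/2 against both C2 and C1), so the proposed strategy is not optimal.

No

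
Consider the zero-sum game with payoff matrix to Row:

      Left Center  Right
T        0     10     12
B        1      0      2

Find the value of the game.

10/11

Row minima: T → 0, B → 0; maximin = 0.
Column maxima: Left → 1, Center → 10, Right → 12; minimax = 1.
0 ≠ 1, so there is no saddle point; optimal play is mixed.
Right is strictly dominated by Left (it gives Row strictly more in every row), so Column never plays it.
On the remaining 2×2 (T, B vs Left, Center):
Let Row play T with probability p. Expected payoff against Left: 0p + 1(1−p) = −p + 1; against Center: 10p + 0(1−p) = 10p.
Setting these equal: −p + 1 = 10p ⇒ −11p = -1 ⇒ p = 1/11, and the value is (-1)·(1/11) + 1 = 10/11.
For Column: with q = P(Left), equating T's and B's payoffs gives −10q + 10 = q ⇒ q = 10/11.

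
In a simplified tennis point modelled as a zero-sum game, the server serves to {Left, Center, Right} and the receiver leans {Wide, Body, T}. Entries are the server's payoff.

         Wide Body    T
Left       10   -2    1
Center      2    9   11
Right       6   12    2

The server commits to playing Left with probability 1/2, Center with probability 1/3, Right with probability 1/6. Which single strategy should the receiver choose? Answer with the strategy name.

Body

If the receiver plays Wide, the server's expected payoff is (1/2)·10 + (1/3)·2 + (1/6)·6 = 20/3.
If the receiver plays Body, the server's expected payoff is (1/2)·(-2) + (1/3)·9 + (1/6)·12 = 4.
If the receiver plays T, the server's expected payoff is (1/2)·1 + (1/3)·11 + (1/6)·2 = 9/2.
The receiver minimizes the server's payoff; the smallest is 4, so the best response is Body.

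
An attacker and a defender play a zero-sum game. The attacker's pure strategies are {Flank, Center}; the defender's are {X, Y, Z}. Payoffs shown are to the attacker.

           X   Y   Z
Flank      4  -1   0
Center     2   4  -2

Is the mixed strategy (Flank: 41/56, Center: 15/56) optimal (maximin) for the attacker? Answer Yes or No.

No

Against X this mix gives (41/56)·4 + (15/56)·2 = 97/28.
Against Y this mix gives (41/56)·(-1) + (15/56)·4 = 19/56.
Against Z this mix gives (41/56)·0 + (15/56)·(-2) = -15/28.
The defender will play Z, holding the attacker to -15/28. Shifting weight toward the row that does better against Z would raise this floor (the equalizing mix achieves -2/7 against both Z and Y), so the proposed strategy is not optimal.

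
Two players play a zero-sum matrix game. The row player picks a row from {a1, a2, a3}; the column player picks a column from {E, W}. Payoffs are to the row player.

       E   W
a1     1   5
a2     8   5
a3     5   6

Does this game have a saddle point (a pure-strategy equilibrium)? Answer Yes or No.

Row minima: a1 → 1, a2 → 5, a3 → 5; maximin = 5.
Column maxima: E → 8, W → 6; minimax = 6.
5 ≠ 6, so no pure-strategy equilibrium exists.

No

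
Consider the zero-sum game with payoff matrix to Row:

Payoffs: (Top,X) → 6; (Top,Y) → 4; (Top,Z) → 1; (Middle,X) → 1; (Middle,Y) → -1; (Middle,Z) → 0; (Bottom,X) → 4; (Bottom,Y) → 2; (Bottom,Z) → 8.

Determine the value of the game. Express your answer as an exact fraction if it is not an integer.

Row minima: Top → 1, Middle → -1, Bottom → 2; maximin = 2.
Column maxima: X → 6, Y → 4, Z → 8; minimax = 4.
2 ≠ 4, so there is no saddle point; optimal play is mixed.
Middle is strictly dominated by Top, so Row never plays it.
X is strictly dominated by Y (it gives Row strictly more in every row), so Column never plays it.
On the remaining 2×2 (Top, Bottom vs Y, Z):
Let Row play Top with probability p. Expected payoff against Y: 4p + 2(1−p) = 2p + 2; against Z: 1p + 8(1−p) = −7p + 8.
Setting these equal: 2p + 2 = −7p + 8 ⇒ 9p = 6 ⇒ p = 2/3, and the value is (2)·(2/3) + 2 = 10/3.
For Column: with q = P(Y), equating Top's and Bottom's payoffs gives 3q + 1 = −6q + 8 ⇒ q = 7/9.

10/3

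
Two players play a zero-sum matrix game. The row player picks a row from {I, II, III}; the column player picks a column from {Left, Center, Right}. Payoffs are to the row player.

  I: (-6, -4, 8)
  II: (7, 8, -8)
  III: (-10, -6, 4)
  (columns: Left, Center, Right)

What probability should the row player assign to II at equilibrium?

Row minima: I → -6, II → -8, III → -10; maximin = -6.
Column maxima: Left → 7, Center → 8, Right → 8; minimax = 7.
-6 ≠ 7, so there is no saddle point; optimal play is mixed.
III is strictly dominated by I, so the row player never plays it.
Center is strictly dominated by Left (it gives the row player strictly more in every row), so the column player never plays it.
On the remaining 2×2 (I, II vs Left, Right):
Let the row player play I with probability p. Expected payoff against Left: (-6)p + 7(1−p) = −13p + 7; against Right: 8p + (-8)(1−p) = 16p − 8.
Setting these equal: −13p + 7 = 16p − 8 ⇒ −29p = -15 ⇒ p = 15/29, and the value is (-13)·(15/29) + 7 = 8/29.
For the column player: with q = P(Left), equating I's and II's payoffs gives −14q + 8 = 15q − 8 ⇒ q = 16/29.

14/29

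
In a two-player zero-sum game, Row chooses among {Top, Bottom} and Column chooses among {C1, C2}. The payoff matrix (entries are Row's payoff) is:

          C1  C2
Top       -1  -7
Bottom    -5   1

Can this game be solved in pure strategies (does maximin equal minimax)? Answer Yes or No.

Row minima: Top → -7, Bottom → -5; maximin = -5.
Column maxima: C1 → -1, C2 → 1; minimax = -1.
-5 ≠ -1, so no pure-strategy equilibrium exists.

No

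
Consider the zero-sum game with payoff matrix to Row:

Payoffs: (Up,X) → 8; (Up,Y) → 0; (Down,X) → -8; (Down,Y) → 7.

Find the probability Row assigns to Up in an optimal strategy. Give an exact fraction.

Row minima: Up → 0, Down → -8; maximin = 0.
Column maxima: X → 8, Y → 7; minimax = 7.
0 ≠ 7, so there is no saddle point; optimal play is mixed.
Let Row play Up with probability p. Expected payoff against X: 8p + (-8)(1−p) = 16p − 8; against Y: 0p + 7(1−p) = −7p + 7.
Setting these equal: 16p − 8 = −7p + 7 ⇒ 23p = 15 ⇒ p = 15/23, and the value is (16)·(15/23) − 8 = 56/23.
For Column: with q = P(X), equating Up's and Down's payoffs gives 8q = −15q + 7 ⇒ q = 7/23.

15/23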